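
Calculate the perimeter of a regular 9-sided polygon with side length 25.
Perimeter = number of sides * side length
Perimeter = 9 * 25
Perimeter = 225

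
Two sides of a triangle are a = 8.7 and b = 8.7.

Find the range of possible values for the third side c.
By the triangle inequality: |a - b| < c < a + b
|8.7 - 8.7| < c < 8.7 + 8.7
0 < c < 17.4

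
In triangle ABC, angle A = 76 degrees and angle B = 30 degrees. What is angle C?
Sum of angles in a triangle = 180 degrees
Third angle = 180 - 76 - 30
Third angle = 74 degrees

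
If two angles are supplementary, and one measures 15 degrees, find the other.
Supplementary angles sum to 180 degrees.
Other angle = 180 - 15
Other angle = 165 degrees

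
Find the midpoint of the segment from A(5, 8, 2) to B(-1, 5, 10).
Midpoint = ((5-1)/2, (8+5)/2, (2+10)/2) = (2, 6.5, 6)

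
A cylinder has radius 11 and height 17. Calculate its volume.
Volume = pi * r² * h
Volume = pi * 11² * 17
Volume = pi * 121 * 17
Volume = pi * 2057
Volume = 6462.26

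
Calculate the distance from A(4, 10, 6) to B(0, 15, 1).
d = √[(-4)² + (5)² + (-5)²] = √66 = 8.124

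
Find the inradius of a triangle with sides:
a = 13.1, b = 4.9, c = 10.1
s = (a+b+c)/2 = (13.1+4.9+10.1)/2 = 14.05
Area = √(s(s-a)(s-b)(s-c)) = √(14.05·0.95·9.15·3.95) = 21.9639
r = Area/s = 21.9639/14.05 = 1.563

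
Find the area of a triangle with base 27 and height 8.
Area = (1/2) * base * height
Area = (1/2) * 27 * 8
Area = 108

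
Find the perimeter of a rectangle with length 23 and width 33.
Perimeter = 2 * (length + width)
Perimeter = 2 * (23 + 33)
Perimeter = 2 * 56
Perimeter = 112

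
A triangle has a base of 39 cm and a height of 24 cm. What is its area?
Area = (1/2) * base * height
Area = (1/2) * 39 * 24
Area = 468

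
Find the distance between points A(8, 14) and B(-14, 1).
Using the distance formula: d = sqrt((x₂-x₁)² + (y₂-y₁)²)
dx = (-14) - 8 = -22
dy = 1 - 14 = -13
d = sqrt((-22)² + (-13)²) = sqrt(484 + 169) = sqrt(653) = 25.55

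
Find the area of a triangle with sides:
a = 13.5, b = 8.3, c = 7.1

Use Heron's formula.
s = (a+b+c)/2 = (13.5+8.3+7.1)/2 = 14.45
A = √(s(s-a)(s-b)(s-c)) = √(14.45·0.95·6.15·7.35)
A = √620.517 = 24.91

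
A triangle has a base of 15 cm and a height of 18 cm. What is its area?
Area = (1/2) * base * height
Area = (1/2) * 15 * 18
Area = 135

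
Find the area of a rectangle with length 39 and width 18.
Area = length * width
Area = 39 * 18
Area = 702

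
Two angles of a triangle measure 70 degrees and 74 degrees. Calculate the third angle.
Sum of angles in a triangle = 180 degrees
Third angle = 180 - 70 - 74
Third angle = 36 degrees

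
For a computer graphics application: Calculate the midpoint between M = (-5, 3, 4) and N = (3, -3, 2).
Midpoint = ((-5+3)/2, (3-3)/2, (4+2)/2) = (-1, 0, 3)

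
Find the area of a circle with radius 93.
Area = pi * r²
Area = pi * 93²
Area = pi * 8649
Area = 27171.63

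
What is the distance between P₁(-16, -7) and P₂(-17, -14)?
Using the distance formula: d = sqrt((x₂-x₁)² + (y₂-y₁)²)
dx = (-17) - (-16) = -1
dy = (-14) - (-7) = -7
d = sqrt((-1)² + (-7)²) = sqrt(1 + 49) = sqrt(50) = 7.07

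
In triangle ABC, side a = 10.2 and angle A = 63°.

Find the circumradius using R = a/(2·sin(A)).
R = a/(2·sin(A)) = 10.2/(2·sin(63°))
R = 10.2/(2·0.891007) = 10.2/1.782013 = 5.724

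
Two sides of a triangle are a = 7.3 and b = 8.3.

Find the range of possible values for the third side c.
By the triangle inequality: |a - b| < c < a + b
|7.3 - 8.3| < c < 7.3 + 8.3
1 < c < 15.6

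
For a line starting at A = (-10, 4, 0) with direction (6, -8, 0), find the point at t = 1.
P(1) = (-10 + 6(1), 4 + (-8)(1), 0 + 0(1)) = (-4, -4, 0)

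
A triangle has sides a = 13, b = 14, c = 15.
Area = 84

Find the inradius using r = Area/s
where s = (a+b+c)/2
s = (13+14+15)/2 = 21
r = Area/s = 84/21 = 4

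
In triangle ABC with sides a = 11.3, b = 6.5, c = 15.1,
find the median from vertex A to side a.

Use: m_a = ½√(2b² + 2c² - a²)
m_a = ½√(2·6.5² + 2·15.1² - 11.3²)
m_a = ½√(84.5 + 456.02 - 127.69) = ½√412.83 = 10.16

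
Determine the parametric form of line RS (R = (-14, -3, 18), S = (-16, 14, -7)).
Direction vector d = S - R = (-2, 17, -25)
x = -14 - 2t, y = -3 + 17t, z = 18 - 25t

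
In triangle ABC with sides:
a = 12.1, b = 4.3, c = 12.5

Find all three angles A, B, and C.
By the law of cosines:
cos(A) = (b² + c² - a²)/(2bc) = 0.263535  →  A = 74.72°
cos(B) = (a² + c² - b²)/(2ac) = 0.939405  →  B = 20.05°
cos(C) = (a² + b² - c²)/(2ab) = 0.083125  →  C = 85.23°
Check: A + B + C = 180.0° ✓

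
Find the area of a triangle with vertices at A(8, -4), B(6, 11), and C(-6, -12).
Using the coordinate formula: Area = (1/2)|x₁(y₂-y₃) + x₂(y₃-y₁) + x₃(y₁-y₂)|
Area = (1/2)|8(11-(-12)) + 6((-12)-(-4)) + (-6)((-4)-11)|
Area = (1/2)|8*23 + 6*(-8) + (-6)*(-15)|
Area = (1/2)|184 + (-48) + 90|
Area = (1/2)*226 = 113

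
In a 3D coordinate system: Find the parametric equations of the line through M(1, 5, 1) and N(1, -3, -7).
Direction vector d = N - M = (0, -8, -8)
x = 1, y = 5 - 8t, z = 1 - 8t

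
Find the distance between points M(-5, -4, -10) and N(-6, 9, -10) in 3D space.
d = √[(-1)² + (13)² + (0)²] = √170 = 13.04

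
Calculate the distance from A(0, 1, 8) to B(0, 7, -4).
d = √[(0)² + (6)² + (-12)²] = √180 = 13.42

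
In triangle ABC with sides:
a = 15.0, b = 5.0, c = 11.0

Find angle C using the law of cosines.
cos(C) = (a² + b² - c²)/(2ab)
cos(C) = (15.0² + 5.0² - 11.0²)/(2·15.0·5.0) = 129/150 = 0.860000
C = arccos(0.860000) = 30.68°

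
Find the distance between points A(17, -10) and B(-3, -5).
Using the distance formula: d = sqrt((x₂-x₁)² + (y₂-y₁)²)
dx = (-3) - 17 = -20
dy = (-5) - (-10) = 5
d = sqrt((-20)² + 5²) = sqrt(400 + 25) = sqrt(425) = 20.62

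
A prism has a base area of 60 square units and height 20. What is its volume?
Volume = base area * height
Volume = 60 * 20
Volume = 1200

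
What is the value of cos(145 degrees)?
cos(145 degrees) = -0.8192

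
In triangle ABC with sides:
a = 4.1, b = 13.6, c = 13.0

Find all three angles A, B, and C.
By the law of cosines:
cos(A) = (b² + c² - a²)/(2bc) = 0.953479  →  A = 17.55°
cos(B) = (a² + c² - b²)/(2ac) = 0.007974  →  B = 89.54°
cos(C) = (a² + b² - c²)/(2ab) = 0.293849  →  C = 72.91°
Check: A + B + C = 180.0° ✓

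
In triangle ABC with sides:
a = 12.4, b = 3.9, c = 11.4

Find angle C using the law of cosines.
cos(C) = (a² + b² - c²)/(2ab)
cos(C) = (12.4² + 3.9² - 11.4²)/(2·12.4·3.9) = 39.01/96.72 = 0.403329
C = arccos(0.403329) = 66.21°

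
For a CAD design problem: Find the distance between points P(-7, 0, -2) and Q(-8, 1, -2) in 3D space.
d = √[(-1)² + (1)² + (0)²] = √2 = 1.414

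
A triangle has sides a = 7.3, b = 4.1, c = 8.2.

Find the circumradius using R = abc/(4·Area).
s = (a+b+c)/2 = 9.8
Area = √(s(s-a)(s-b)(s-c)) = √(9.8·2.5·5.7·1.6) = 14.9479
R = abc/(4·Area) = (7.3·4.1·8.2)/(4·14.9479) = 245.426/59.7916 = 4.105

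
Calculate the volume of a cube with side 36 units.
Volume = s³
Volume = 36³
Volume = 46656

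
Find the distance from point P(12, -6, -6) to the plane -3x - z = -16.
d = |(-3)(12) + 0(-6) + (-1)(-6) - (-16)| / √((-3)² + 0² + (-1)²) = 14/√10 = 4.427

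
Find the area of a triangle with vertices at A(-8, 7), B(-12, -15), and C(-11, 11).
Using the coordinate formula: Area = (1/2)|x₁(y₂-y₃) + x₂(y₃-y₁) + x₃(y₁-y₂)|
Area = (1/2)|(-8)((-15)-11) + (-12)(11-7) + (-11)(7-(-15))|
Area = (1/2)|(-8)*(-26) + (-12)*4 + (-11)*22|
Area = (1/2)|208 + (-48) + (-242)|
Area = (1/2)*82 = 41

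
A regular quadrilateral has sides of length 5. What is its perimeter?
Perimeter = number of sides * side length
Perimeter = 4 * 5
Perimeter = 20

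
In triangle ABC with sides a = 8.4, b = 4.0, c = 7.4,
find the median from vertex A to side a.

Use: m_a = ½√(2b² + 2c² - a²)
m_a = ½√(2·4.0² + 2·7.4² - 8.4²)
m_a = ½√(32 + 109.52 - 70.56) = ½√70.96 = 4.212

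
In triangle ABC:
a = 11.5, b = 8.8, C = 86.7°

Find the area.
Using A = ½ab·sin(C):
A = ½·11.5·8.8·sin(86.7°) = ½·101.2·0.998342 = 50.52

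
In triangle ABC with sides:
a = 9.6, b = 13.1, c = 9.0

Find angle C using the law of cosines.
cos(C) = (a² + b² - c²)/(2ab)
cos(C) = (9.6² + 13.1² - 9.0²)/(2·9.6·13.1) = 182.77/251.52 = 0.726662
C = arccos(0.726662) = 43.39°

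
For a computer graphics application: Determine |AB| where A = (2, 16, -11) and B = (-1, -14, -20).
d = √[(-3)² + (-30)² + (-9)²] = √990 = 31.46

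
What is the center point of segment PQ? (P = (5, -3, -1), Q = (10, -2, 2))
Midpoint = ((5+10)/2, (-3-2)/2, (-1+2)/2) = (7.5, -2.5, 0.5)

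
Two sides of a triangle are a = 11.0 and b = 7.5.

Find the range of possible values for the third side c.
By the triangle inequality: |a - b| < c < a + b
|11.0 - 7.5| < c < 11.0 + 7.5
3.5 < c < 18.5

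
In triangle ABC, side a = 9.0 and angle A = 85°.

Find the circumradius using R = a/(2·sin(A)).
R = a/(2·sin(A)) = 9.0/(2·sin(85°))
R = 9.0/(2·0.996195) = 9.0/1.992389 = 4.517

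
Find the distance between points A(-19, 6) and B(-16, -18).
Using the distance formula: d = sqrt((x₂-x₁)² + (y₂-y₁)²)
dx = (-16) - (-19) = 3
dy = (-18) - 6 = -24
d = sqrt(3² + (-24)²) = sqrt(9 + 576) = sqrt(585) = 24.19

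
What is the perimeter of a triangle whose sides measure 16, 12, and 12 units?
Perimeter = sum of all sides
Perimeter = 16 + 12 + 12
Perimeter = 40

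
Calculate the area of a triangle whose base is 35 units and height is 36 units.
Area = (1/2) * base * height
Area = (1/2) * 35 * 36
Area = 630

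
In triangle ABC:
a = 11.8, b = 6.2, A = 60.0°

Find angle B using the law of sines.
sin(B)/b = sin(A)/a
sin(B) = b·sin(A)/a = 6.2·sin(60.0°)/11.8 = 0.455030
B = arcsin(0.455030) = 27.07°  (b ≤ a, so B ≤ A and the acute solution is unique)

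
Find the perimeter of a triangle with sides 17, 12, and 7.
Perimeter = sum of all sides
Perimeter = 17 + 12 + 7
Perimeter = 36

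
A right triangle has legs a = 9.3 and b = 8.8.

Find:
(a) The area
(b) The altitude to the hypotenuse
(a) Area = ½ab = ½·9.3·8.8 = 40.92
(b) Hypotenuse c = √(9.3² + 8.8²) = √163.93 = 12.8035
    Area = ½·c·h_c  →  h_c = 2·Area/c = 2·40.92/12.8035 = 6.392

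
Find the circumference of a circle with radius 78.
Circumference = 2 * pi * r
Circumference = 2 * pi * 78
Circumference = 490.09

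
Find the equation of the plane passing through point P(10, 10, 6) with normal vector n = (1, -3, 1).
d = n·P = (1)(10) + (-3)(10) + (1)(6) = -14
Plane: x - 3y + z = -14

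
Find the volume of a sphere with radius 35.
Volume = (4/3) * pi * r³
Volume = (4/3) * pi * 35³
Volume = (4/3) * pi * 42875
Volume = 179594.38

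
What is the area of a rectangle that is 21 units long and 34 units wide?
Area = length * width
Area = 21 * 34
Area = 714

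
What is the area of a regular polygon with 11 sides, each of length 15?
For a regular 11-gon with side length s = 15:
Apothem a = s / (2*tan(pi/11)) = 15 / (2*tan(pi/11)) ≈ 25.5427
Perimeter P = 11 * 15 = 165
Area = (1/2) * P * a = (1/2) * 165 * 25.5427 = 2107.27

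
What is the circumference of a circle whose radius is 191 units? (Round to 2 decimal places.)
Circumference = 2 * pi * r
Circumference = 2 * pi * 191
Circumference = 1200.09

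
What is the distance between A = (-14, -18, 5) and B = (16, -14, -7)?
d = √[(30)² + (4)² + (-12)²] = √1060 = 32.56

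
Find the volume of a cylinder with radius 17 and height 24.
Volume = pi * r² * h
Volume = pi * 17² * 24
Volume = pi * 289 * 24
Volume = pi * 6936
Volume = 21790.09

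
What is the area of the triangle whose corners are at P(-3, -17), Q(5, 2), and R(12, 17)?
Using the coordinate formula: Area = (1/2)|x₁(y₂-y₃) + x₂(y₃-y₁) + x₃(y₁-y₂)|
Area = (1/2)|(-3)(2-17) + 5(17-(-17)) + 12((-17)-2)|
Area = (1/2)|(-3)*(-15) + 5*34 + 12*(-19)|
Area = (1/2)|45 + 170 + (-228)|
Area = (1/2)*13 = 6.50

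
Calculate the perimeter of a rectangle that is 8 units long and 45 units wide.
Perimeter = 2 * (length + width)
Perimeter = 2 * (8 + 45)
Perimeter = 2 * 53
Perimeter = 106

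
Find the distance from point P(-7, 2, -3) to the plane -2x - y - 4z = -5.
d = |(-2)(-7) + (-1)(2) + (-4)(-3) - (-5)| / √((-2)² + (-1)² + (-4)²) = 29/√21 = 6.328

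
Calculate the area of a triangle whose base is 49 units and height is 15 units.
Area = (1/2) * base * height
Area = (1/2) * 49 * 15
Area = 367.50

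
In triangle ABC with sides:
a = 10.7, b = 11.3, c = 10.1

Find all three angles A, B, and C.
By the law of cosines:
cos(A) = (b² + c² - a²)/(2bc) = 0.504731  →  A = 59.69°
cos(B) = (a² + c² - b²)/(2ac) = 0.410891  →  B = 65.74°
cos(C) = (a² + b² - c²)/(2ab) = 0.579646  →  C = 54.57°
Check: A + B + C = 180.0° ✓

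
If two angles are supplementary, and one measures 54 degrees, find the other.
Supplementary angles sum to 180 degrees.
Other angle = 180 - 54
Other angle = 126 degrees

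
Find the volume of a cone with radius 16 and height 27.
Volume = (1/3) * pi * r² * h
Volume = (1/3) * pi * 16² * 27
Volume = (1/3) * pi * 256 * 27
Volume = (1/3) * pi * 6912
Volume = 7238.23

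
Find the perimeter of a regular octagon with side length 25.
Perimeter = number of sides * side length
Perimeter = 8 * 25
Perimeter = 200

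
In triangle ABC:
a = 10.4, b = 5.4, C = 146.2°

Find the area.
Using A = ½ab·sin(C):
A = ½·10.4·5.4·sin(146.2°) = ½·56.16·0.556296 = 15.62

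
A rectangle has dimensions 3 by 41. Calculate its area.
Area = length * width
Area = 3 * 41
Area = 123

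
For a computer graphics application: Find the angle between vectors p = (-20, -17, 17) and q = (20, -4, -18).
p·q = -638, |p|² = 978, |q|² = 740
cos θ = -638/√723720 ≈ -0.75
θ ≈ 138.6°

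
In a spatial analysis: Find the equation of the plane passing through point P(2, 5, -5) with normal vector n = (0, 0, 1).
d = n·P = (0)(2) + (0)(5) + (1)(-5) = -5
Plane: z = -5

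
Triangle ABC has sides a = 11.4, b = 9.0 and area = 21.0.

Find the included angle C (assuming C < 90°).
Area = ½ab·sin(C)  →  sin(C) = 2·Area/(ab)
sin(C) = 2·21.0/(11.4·9.0) = 0.409357
C = arcsin(0.409357) = 24.16°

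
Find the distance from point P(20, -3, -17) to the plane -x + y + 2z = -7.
d = |(-1)(20) + 1(-3) + 2(-17) - (-7)| / √((-1)² + 1² + 2²) = 50/√6 = 20.41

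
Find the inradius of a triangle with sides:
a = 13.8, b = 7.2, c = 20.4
s = (a+b+c)/2 = (13.8+7.2+20.4)/2 = 20.7
Area = √(s(s-a)(s-b)(s-c)) = √(20.7·6.9·13.5·0.3) = 24.0512
r = Area/s = 24.0512/20.7 = 1.162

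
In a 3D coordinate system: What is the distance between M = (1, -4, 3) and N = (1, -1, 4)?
d = √[(0)² + (3)² + (1)²] = √10 = 3.162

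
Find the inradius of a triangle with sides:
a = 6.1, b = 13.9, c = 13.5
s = (a+b+c)/2 = (6.1+13.9+13.5)/2 = 16.75
Area = √(s(s-a)(s-b)(s-c)) = √(16.75·10.65·2.85·3.25) = 40.6487
r = Area/s = 40.6487/16.75 = 2.427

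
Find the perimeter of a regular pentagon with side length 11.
Perimeter = number of sides * side length
Perimeter = 5 * 11
Perimeter = 55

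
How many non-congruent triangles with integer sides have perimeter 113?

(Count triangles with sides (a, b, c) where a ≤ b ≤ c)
With a ≤ b ≤ c and a + b + c = 113, the triangle inequality a + b > c gives c < 113/2, so c ≤ 56.
Iterate a from 1 to ⌊p/3⌋ = 37; for each a, b ranges from a to ⌊(p−a)/2⌋ with c = p − a − b, keeping only c ≥ b.
Triples: (1, 56, 56), (2, 55, 56), (3, 54, 56), …
Count = 280 triangles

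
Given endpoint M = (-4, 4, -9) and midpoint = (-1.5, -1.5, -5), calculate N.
N = (2×(-1.5) - (-4), 2×(-1.5) - 4, 2×(-5) - (-9)) = (1, -7, -1)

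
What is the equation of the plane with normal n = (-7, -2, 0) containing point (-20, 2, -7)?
d = n·P = (-7)(-20) + (-2)(2) + (0)(-7) = 136
Plane: -7x - 2y = 136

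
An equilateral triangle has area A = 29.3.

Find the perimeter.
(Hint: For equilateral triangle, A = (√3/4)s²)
A = (√3/4)s²  →  s² = 4A/√3 = 4·29.3/√3 = 67.6655
s = 8.2259
Perimeter = 3s = 24.68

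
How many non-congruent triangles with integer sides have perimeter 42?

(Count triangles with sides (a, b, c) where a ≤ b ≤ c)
With a ≤ b ≤ c and a + b + c = 42, the triangle inequality a + b > c gives c < 42/2, so c ≤ 20.
Iterate a from 1 to ⌊p/3⌋ = 14; for each a, b ranges from a to ⌊(p−a)/2⌋ with c = p − a − b, keeping only c ≥ b.
Triples: (2, 20, 20), (3, 19, 20), (4, 18, 20), …
Count = 37 triangles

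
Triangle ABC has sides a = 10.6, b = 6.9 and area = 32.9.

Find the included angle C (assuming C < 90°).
Area = ½ab·sin(C)  →  sin(C) = 2·Area/(ab)
sin(C) = 2·32.9/(10.6·6.9) = 0.899645
C = arcsin(0.899645) = 64.11°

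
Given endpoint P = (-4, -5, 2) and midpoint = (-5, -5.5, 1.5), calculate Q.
Q = (2×(-5) - (-4), 2×(-5.5) - (-5), 2×1.5 - 2) = (-6, -6, 1)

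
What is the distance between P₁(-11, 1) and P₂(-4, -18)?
Using the distance formula: d = sqrt((x₂-x₁)² + (y₂-y₁)²)
dx = (-4) - (-11) = 7
dy = (-18) - 1 = -19
d = sqrt(7² + (-19)²) = sqrt(49 + 361) = sqrt(410) = 20.25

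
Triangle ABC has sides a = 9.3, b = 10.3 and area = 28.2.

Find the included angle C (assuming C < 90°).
Area = ½ab·sin(C)  →  sin(C) = 2·Area/(ab)
sin(C) = 2·28.2/(9.3·10.3) = 0.588788
C = arcsin(0.588788) = 36.07°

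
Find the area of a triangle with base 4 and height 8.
Area = (1/2) * base * height
Area = (1/2) * 4 * 8
Area = 16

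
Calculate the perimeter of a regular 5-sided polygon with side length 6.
Perimeter = number of sides * side length
Perimeter = 5 * 6
Perimeter = 30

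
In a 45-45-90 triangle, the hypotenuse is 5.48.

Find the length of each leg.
In a 45-45-90 triangle, hypotenuse = leg·√2  →  leg = hypotenuse/√2
leg = 5.48/√2 = 3.875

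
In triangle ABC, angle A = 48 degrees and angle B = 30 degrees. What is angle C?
Sum of angles in a triangle = 180 degrees
Third angle = 180 - 48 - 30
Third angle = 102 degrees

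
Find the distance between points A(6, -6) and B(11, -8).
Using the distance formula: d = sqrt((x₂-x₁)² + (y₂-y₁)²)
dx = 11 - 6 = 5
dy = (-8) - (-6) = -2
d = sqrt(5² + (-2)²) = sqrt(25 + 4) = sqrt(29) = 5.39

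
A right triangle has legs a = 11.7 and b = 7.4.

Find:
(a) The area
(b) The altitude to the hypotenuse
(a) Area = ½ab = ½·11.7·7.4 = 43.29
(b) Hypotenuse c = √(11.7² + 7.4²) = √191.65 = 13.8438
    Area = ½·c·h_c  →  h_c = 2·Area/c = 2·43.29/13.8438 = 6.254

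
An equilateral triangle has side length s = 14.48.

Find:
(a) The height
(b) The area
(a) Height h = s·√3/2 = 14.48·√3/2 = 12.54
(b) Area = (√3/4)·s² = (√3/4)·14.48² = (√3/4)·209.67 = 90.79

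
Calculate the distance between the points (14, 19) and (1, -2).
Using the distance formula: d = sqrt((x₂-x₁)² + (y₂-y₁)²)
dx = 1 - 14 = -13
dy = (-2) - 19 = -21
d = sqrt((-13)² + (-21)²) = sqrt(169 + 441) = sqrt(610) = 24.70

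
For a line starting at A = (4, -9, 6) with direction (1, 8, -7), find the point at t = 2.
P(2) = (4 + 1(2), -9 + 8(2), 6 + (-7)(2)) = (6, 7, -8)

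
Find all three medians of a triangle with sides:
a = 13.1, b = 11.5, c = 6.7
Using m_x = ½√(2y² + 2z² - x²):
m_a = ½√(2·11.5² + 2·6.7² - 13.1²) = ½√182.67 = 6.758
m_b = ½√(2·13.1² + 2·6.7² - 11.5²) = ½√300.75 = 8.671
m_c = ½√(2·13.1² + 2·11.5² - 6.7²) = ½√562.83 = 11.86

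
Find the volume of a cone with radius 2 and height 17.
Volume = (1/3) * pi * r² * h
Volume = (1/3) * pi * 2² * 17
Volume = (1/3) * pi * 4 * 17
Volume = (1/3) * pi * 68
Volume = 71.21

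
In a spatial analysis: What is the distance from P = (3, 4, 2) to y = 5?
d = |0(3) + 1(4) + 0(2) - (5)| / √(0² + 1² + 0²) = 1/√1 = 1.0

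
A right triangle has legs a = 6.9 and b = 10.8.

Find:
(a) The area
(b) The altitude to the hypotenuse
(a) Area = ½ab = ½·6.9·10.8 = 37.26
(b) Hypotenuse c = √(6.9² + 10.8²) = √164.25 = 12.816
    Area = ½·c·h_c  →  h_c = 2·Area/c = 2·37.26/12.816 = 5.815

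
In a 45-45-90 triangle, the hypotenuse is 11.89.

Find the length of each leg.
In a 45-45-90 triangle, hypotenuse = leg·√2  →  leg = hypotenuse/√2
leg = 11.89/√2 = 8.407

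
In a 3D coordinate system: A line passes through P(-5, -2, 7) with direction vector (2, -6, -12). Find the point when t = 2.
P(2) = (-5 + 2(2), -2 + (-6)(2), 7 + (-12)(2)) = (-1, -14, -17)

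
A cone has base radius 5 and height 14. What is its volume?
Volume = (1/3) * pi * r² * h
Volume = (1/3) * pi * 5² * 14
Volume = (1/3) * pi * 25 * 14
Volume = (1/3) * pi * 350
Volume = 366.52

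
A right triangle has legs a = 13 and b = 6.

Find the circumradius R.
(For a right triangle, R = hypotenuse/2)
Hypotenuse c = √(13² + 6²) = √205 = 14.3178
R = c/2 = 7.159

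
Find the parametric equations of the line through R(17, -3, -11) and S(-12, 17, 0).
Direction vector d = S - R = (-29, 20, 11)
x = 17 - 29t, y = -3 + 20t, z = -11 + 11t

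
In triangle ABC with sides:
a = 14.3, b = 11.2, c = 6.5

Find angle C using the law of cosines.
cos(C) = (a² + b² - c²)/(2ab)
cos(C) = (14.3² + 11.2² - 6.5²)/(2·14.3·11.2) = 287.68/320.32 = 0.898102
C = arccos(0.898102) = 26.09°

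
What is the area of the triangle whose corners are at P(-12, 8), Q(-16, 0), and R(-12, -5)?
Using the coordinate formula: Area = (1/2)|x₁(y₂-y₃) + x₂(y₃-y₁) + x₃(y₁-y₂)|
Area = (1/2)|(-12)(0-(-5)) + (-16)((-5)-8) + (-12)(8-0)|
Area = (1/2)|(-12)*5 + (-16)*(-13) + (-12)*8|
Area = (1/2)|(-60) + 208 + (-96)|
Area = (1/2)*52 = 26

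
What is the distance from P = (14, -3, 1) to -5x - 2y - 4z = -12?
d = |(-5)(14) + (-2)(-3) + (-4)(1) - (-12)| / √((-5)² + (-2)² + (-4)²) = 56/√45 = 8.348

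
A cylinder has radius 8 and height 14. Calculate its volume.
Volume = pi * r² * h
Volume = pi * 8² * 14
Volume = pi * 64 * 14
Volume = pi * 896
Volume = 2814.87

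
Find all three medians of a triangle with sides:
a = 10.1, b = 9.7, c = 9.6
Using m_x = ½√(2y² + 2z² - x²):
m_a = ½√(2·9.7² + 2·9.6² - 10.1²) = ½√270.49 = 8.223
m_b = ½√(2·10.1² + 2·9.6² - 9.7²) = ½√294.25 = 8.577
m_c = ½√(2·10.1² + 2·9.7² - 9.6²) = ½√300.04 = 8.661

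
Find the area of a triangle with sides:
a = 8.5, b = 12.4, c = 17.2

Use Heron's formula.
s = (a+b+c)/2 = (8.5+12.4+17.2)/2 = 19.05
A = √(s(s-a)(s-b)(s-c)) = √(19.05·10.55·6.65·1.85)
A = √2472.53 = 49.72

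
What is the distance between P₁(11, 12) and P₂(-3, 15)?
Using the distance formula: d = sqrt((x₂-x₁)² + (y₂-y₁)²)
dx = (-3) - 11 = -14
dy = 15 - 12 = 3
d = sqrt((-14)² + 3²) = sqrt(196 + 9) = sqrt(205) = 14.32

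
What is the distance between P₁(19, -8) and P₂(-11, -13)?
Using the distance formula: d = sqrt((x₂-x₁)² + (y₂-y₁)²)
dx = (-11) - 19 = -30
dy = (-13) - (-8) = -5
d = sqrt((-30)² + (-5)²) = sqrt(900 + 25) = sqrt(925) = 30.41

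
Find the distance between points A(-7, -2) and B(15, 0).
Using the distance formula: d = sqrt((x₂-x₁)² + (y₂-y₁)²)
dx = 15 - (-7) = 22
dy = 0 - (-2) = 2
d = sqrt(22² + 2²) = sqrt(484 + 4) = sqrt(488) = 22.09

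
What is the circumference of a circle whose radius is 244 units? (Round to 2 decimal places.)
Circumference = 2 * pi * r
Circumference = 2 * pi * 244
Circumference = 1533.10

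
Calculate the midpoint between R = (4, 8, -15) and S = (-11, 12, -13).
Midpoint = ((4-11)/2, (8+12)/2, (-15-13)/2) = (-3.5, 10, -14)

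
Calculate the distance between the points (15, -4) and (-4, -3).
Using the distance formula: d = sqrt((x₂-x₁)² + (y₂-y₁)²)
dx = (-4) - 15 = -19
dy = (-3) - (-4) = 1
d = sqrt((-19)² + 1²) = sqrt(361 + 1) = sqrt(362) = 19.03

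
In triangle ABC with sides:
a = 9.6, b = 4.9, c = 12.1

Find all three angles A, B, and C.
By the law of cosines:
cos(A) = (b² + c² - a²)/(2bc) = 0.659976  →  A = 48.7°
cos(B) = (a² + c² - b²)/(2ac) = 0.923554  →  B = 22.55°
cos(C) = (a² + b² - c²)/(2ab) = -0.321429  →  C = 108.7°
Check: A + B + C = 180.0° ✓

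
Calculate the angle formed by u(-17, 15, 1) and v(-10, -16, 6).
u·v = -64, |u|² = 515, |v|² = 392
cos θ = -64/√201880 ≈ -0.1424
θ ≈ 98.19°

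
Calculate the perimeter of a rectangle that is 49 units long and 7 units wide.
Perimeter = 2 * (length + width)
Perimeter = 2 * (49 + 7)
Perimeter = 2 * 56
Perimeter = 112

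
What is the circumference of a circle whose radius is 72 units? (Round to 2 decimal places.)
Circumference = 2 * pi * r
Circumference = 2 * pi * 72
Circumference = 452.39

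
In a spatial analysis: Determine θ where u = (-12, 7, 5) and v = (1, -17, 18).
u·v = -41, |u|² = 218, |v|² = 614
cos θ = -41/√133852 ≈ -0.1121
θ ≈ 96.43°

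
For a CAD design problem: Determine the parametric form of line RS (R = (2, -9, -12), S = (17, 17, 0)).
Direction vector d = S - R = (15, 26, 12)
x = 2 + 15t, y = -9 + 26t, z = -12 + 12t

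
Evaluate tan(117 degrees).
tan(117 degrees) = -1.9626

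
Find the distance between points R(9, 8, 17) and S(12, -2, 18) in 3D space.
d = √[(3)² + (-10)² + (1)²] = √110 = 10.49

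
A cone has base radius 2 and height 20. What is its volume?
Volume = (1/3) * pi * r² * h
Volume = (1/3) * pi * 2² * 20
Volume = (1/3) * pi * 4 * 20
Volume = (1/3) * pi * 80
Volume = 83.78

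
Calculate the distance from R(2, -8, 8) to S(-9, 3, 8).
d = √[(-11)² + (11)² + (0)²] = √242 = 15.56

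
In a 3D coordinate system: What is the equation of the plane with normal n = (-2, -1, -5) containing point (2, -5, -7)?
d = n·P = (-2)(2) + (-1)(-5) + (-5)(-7) = 36
Plane: -2x - y - 5z = 36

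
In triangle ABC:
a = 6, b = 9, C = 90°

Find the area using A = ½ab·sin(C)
A = ½·6·9·sin(90°) = ½·54·1.000000 = 27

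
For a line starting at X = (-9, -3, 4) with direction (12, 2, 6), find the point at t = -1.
P(-1) = (-9 + 12(-1), -3 + 2(-1), 4 + 6(-1)) = (-21, -5, -2)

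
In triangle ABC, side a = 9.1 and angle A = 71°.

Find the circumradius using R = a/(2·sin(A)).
R = a/(2·sin(A)) = 9.1/(2·sin(71°))
R = 9.1/(2·0.945519) = 9.1/1.891037 = 4.812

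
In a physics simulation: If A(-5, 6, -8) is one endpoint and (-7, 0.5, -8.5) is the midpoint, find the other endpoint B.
B = (2×(-7) - (-5), 2×0.5 - 6, 2×(-8.5) - (-8)) = (-9, -5, -9)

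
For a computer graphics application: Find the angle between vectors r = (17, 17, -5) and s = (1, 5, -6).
r·s = 132, |r|² = 603, |s|² = 62
cos θ = 132/√37386 ≈ 0.6827
θ ≈ 46.95°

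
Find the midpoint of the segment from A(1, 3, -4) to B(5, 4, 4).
Midpoint = ((1+5)/2, (3+4)/2, (-4+4)/2) = (3, 3.5, 0)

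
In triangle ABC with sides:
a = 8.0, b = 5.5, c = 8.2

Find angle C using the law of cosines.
cos(C) = (a² + b² - c²)/(2ab)
cos(C) = (8.0² + 5.5² - 8.2²)/(2·8.0·5.5) = 27.01/88 = 0.306932
C = arccos(0.306932) = 72.13°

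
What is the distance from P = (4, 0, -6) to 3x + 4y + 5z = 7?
d = |3(4) + 4(0) + 5(-6) - (7)| / √(3² + 4² + 5²) = 25/√50 = 3.536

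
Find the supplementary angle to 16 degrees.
Supplementary angles sum to 180 degrees.
Other angle = 180 - 16
Other angle = 164 degrees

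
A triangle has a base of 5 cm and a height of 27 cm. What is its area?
Area = (1/2) * base * height
Area = (1/2) * 5 * 27
Area = 67.50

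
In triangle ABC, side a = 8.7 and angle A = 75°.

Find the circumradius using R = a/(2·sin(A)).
R = a/(2·sin(A)) = 8.7/(2·sin(75°))
R = 8.7/(2·0.965926) = 8.7/1.931852 = 4.503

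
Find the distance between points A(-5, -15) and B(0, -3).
Using the distance formula: d = sqrt((x₂-x₁)² + (y₂-y₁)²)
dx = 0 - (-5) = 5
dy = (-3) - (-15) = 12
d = sqrt(5² + 12²) = sqrt(25 + 144) = sqrt(169) = 13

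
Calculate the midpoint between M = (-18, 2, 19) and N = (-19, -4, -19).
Midpoint = ((-18-19)/2, (2-4)/2, (19-19)/2) = (-18.5, -1, 0)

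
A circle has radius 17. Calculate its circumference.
Circumference = 2 * pi * r
Circumference = 2 * pi * 17
Circumference = 106.81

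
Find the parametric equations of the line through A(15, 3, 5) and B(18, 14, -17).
Direction vector d = B - A = (3, 11, -22)
x = 15 + 3t, y = 3 + 11t, z = 5 - 22t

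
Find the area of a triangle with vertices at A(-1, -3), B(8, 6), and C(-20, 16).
Using the coordinate formula: Area = (1/2)|x₁(y₂-y₃) + x₂(y₃-y₁) + x₃(y₁-y₂)|
Area = (1/2)|(-1)(6-16) + 8(16-(-3)) + (-20)((-3)-6)|
Area = (1/2)|(-1)*(-10) + 8*19 + (-20)*(-9)|
Area = (1/2)|10 + 152 + 180|
Area = (1/2)*342 = 171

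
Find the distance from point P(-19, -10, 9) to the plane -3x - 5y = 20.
d = |(-3)(-19) + (-5)(-10) + 0(9) - (20)| / √((-3)² + (-5)² + 0²) = 87/√34 = 14.92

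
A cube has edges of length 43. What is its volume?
Volume = s³
Volume = 43³
Volume = 79507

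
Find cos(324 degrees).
cos(324 degrees) = 0.809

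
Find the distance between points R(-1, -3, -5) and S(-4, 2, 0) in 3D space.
d = √[(-3)² + (5)² + (5)²] = √59 = 7.681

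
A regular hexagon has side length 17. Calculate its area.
For a regular 6-gon with side length s = 17:
Apothem a = s / (2*tan(pi/6)) = 17 / (2*tan(pi/6)) ≈ 14.7224
Perimeter P = 6 * 17 = 102
Area = (1/2) * P * a = (1/2) * 102 * 14.7224 = 750.84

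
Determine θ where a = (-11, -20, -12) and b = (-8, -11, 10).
a·b = 188, |a|² = 665, |b|² = 285
cos θ = 188/√189525 ≈ 0.4318
θ ≈ 64.42°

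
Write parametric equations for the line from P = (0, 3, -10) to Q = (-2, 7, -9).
Direction vector d = Q - P = (-2, 4, 1)
x = 0 - 2t, y = 3 + 4t, z = -10 + t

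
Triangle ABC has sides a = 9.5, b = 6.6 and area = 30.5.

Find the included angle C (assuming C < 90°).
Area = ½ab·sin(C)  →  sin(C) = 2·Area/(ab)
sin(C) = 2·30.5/(9.5·6.6) = 0.972887
C = arcsin(0.972887) = 76.63°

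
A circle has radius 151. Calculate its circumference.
Circumference = 2 * pi * r
Circumference = 2 * pi * 151
Circumference = 948.76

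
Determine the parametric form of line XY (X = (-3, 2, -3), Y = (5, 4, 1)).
Direction vector d = Y - X = (8, 2, 4)
x = -3 + 8t, y = 2 + 2t, z = -3 + 4t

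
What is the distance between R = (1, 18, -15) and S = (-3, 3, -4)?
d = √[(-4)² + (-15)² + (11)²] = √362 = 19.03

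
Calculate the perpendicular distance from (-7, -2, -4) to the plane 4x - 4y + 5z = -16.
d = |4(-7) + (-4)(-2) + 5(-4) - (-16)| / √(4² + (-4)² + 5²) = 24/√57 = 3.179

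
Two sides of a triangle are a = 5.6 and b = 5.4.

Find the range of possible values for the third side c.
By the triangle inequality: |a - b| < c < a + b
|5.6 - 5.4| < c < 5.6 + 5.4
0.2 < c < 11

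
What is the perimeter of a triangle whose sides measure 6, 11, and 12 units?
Perimeter = sum of all sides
Perimeter = 6 + 11 + 12
Perimeter = 29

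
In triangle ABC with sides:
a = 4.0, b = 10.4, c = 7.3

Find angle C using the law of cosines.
cos(C) = (a² + b² - c²)/(2ab)
cos(C) = (4.0² + 10.4² - 7.3²)/(2·4.0·10.4) = 70.87/83.2 = 0.851803
C = arccos(0.851803) = 31.59°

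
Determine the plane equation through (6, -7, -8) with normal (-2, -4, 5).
d = n·P = (-2)(6) + (-4)(-7) + (5)(-8) = -24
Plane: -2x - 4y + 5z = -24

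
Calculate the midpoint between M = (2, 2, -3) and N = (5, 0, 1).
Midpoint = ((2+5)/2, (2+0)/2, (-3+1)/2) = (3.5, 1, -1)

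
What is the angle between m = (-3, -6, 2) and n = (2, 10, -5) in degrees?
m·n = -76, |m|² = 49, |n|² = 129
cos θ = -76/√6321 ≈ -0.9559
θ ≈ 162.9°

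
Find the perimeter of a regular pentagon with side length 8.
Perimeter = number of sides * side length
Perimeter = 5 * 8
Perimeter = 40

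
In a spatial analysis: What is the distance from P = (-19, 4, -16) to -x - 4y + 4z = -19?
d = |(-1)(-19) + (-4)(4) + 4(-16) - (-19)| / √((-1)² + (-4)² + 4²) = 42/√33 = 7.311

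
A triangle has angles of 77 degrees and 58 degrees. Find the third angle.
Sum of angles in a triangle = 180 degrees
Third angle = 180 - 77 - 58
Third angle = 45 degrees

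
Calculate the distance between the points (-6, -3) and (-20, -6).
Using the distance formula: d = sqrt((x₂-x₁)² + (y₂-y₁)²)
dx = (-20) - (-6) = -14
dy = (-6) - (-3) = -3
d = sqrt((-14)² + (-3)²) = sqrt(196 + 9) = sqrt(205) = 14.32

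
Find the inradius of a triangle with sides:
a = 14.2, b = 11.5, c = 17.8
s = (a+b+c)/2 = (14.2+11.5+17.8)/2 = 21.75
Area = √(s(s-a)(s-b)(s-c)) = √(21.75·7.55·10.25·3.95) = 81.5387
r = Area/s = 81.5387/21.75 = 3.749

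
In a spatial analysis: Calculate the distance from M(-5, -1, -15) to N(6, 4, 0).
d = √[(11)² + (5)² + (15)²] = √371 = 19.26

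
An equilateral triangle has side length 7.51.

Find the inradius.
For an equilateral triangle, r = s/(2√3) where s is the side.
r = 7.51/(2√3) = 7.51/3.464102 = 2.168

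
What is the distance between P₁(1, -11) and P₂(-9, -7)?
Using the distance formula: d = sqrt((x₂-x₁)² + (y₂-y₁)²)
dx = (-9) - 1 = -10
dy = (-7) - (-11) = 4
d = sqrt((-10)² + 4²) = sqrt(100 + 16) = sqrt(116) = 10.77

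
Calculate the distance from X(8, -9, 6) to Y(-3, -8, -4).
d = √[(-11)² + (1)² + (-10)²] = √222 = 14.9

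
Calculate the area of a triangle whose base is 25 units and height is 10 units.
Area = (1/2) * base * height
Area = (1/2) * 25 * 10
Area = 125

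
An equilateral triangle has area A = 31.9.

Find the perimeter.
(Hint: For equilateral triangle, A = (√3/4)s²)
A = (√3/4)s²  →  s² = 4A/√3 = 4·31.9/√3 = 73.6699
s = 8.58312
Perimeter = 3s = 25.75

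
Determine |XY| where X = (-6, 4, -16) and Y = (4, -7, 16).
d = √[(10)² + (-11)² + (32)²] = √1245 = 35.28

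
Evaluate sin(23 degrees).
sin(23 degrees) = 0.3907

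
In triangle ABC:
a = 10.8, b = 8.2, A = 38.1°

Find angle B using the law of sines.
sin(B)/b = sin(A)/a
sin(B) = b·sin(A)/a = 8.2·sin(38.1°)/10.8 = 0.468490
B = arcsin(0.468490) = 27.94°  (b ≤ a, so B ≤ A and the acute solution is unique)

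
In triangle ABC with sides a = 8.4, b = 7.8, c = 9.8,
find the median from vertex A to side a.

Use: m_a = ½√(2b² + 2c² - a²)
m_a = ½√(2·7.8² + 2·9.8² - 8.4²)
m_a = ½√(121.68 + 192.08 - 70.56) = ½√243.2 = 7.797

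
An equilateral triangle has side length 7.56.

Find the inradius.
For an equilateral triangle, r = s/(2√3) where s is the side.
r = 7.56/(2√3) = 7.56/3.464102 = 2.182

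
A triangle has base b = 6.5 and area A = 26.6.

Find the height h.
A = ½bh  →  h = 2A/b
h = 2·26.6/6.5 = 8.185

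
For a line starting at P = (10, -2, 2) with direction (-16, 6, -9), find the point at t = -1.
P(-1) = (10 + (-16)(-1), -2 + 6(-1), 2 + (-9)(-1)) = (26, -8, 11)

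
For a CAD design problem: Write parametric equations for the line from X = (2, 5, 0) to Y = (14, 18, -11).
Direction vector d = Y - X = (12, 13, -11)
x = 2 + 12t, y = 5 + 13t, z = 0 - 11t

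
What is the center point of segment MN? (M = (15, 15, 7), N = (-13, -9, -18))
Midpoint = ((15-13)/2, (15-9)/2, (7-18)/2) = (1, 3, -5.5)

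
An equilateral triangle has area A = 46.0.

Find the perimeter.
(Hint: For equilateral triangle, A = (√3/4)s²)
A = (√3/4)s²  →  s² = 4A/√3 = 4·46.0/√3 = 106.232
s = 10.3069
Perimeter = 3s = 30.92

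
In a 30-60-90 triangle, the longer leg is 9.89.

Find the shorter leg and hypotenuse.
In a 30-60-90 triangle, sides are in ratio 1 : √3 : 2.
Long leg = short leg·√3  →  short leg = 9.89/√3 = 5.71
Hypotenuse = 2·(short leg) = 2·9.89/√3 = 11.42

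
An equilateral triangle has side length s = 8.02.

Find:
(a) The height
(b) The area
(a) Height h = s·√3/2 = 8.02·√3/2 = 6.946
(b) Area = (√3/4)·s² = (√3/4)·8.02² = (√3/4)·64.3204 = 27.85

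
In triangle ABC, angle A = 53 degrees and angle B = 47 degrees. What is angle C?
Sum of angles in a triangle = 180 degrees
Third angle = 180 - 53 - 47
Third angle = 80 degrees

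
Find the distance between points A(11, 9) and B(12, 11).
Using the distance formula: d = sqrt((x₂-x₁)² + (y₂-y₁)²)
dx = 12 - 11 = 1
dy = 11 - 9 = 2
d = sqrt(1² + 2²) = sqrt(1 + 4) = sqrt(5) = 2.24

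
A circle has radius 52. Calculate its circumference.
Circumference = 2 * pi * r
Circumference = 2 * pi * 52
Circumference = 326.73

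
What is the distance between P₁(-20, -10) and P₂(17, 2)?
Using the distance formula: d = sqrt((x₂-x₁)² + (y₂-y₁)²)
dx = 17 - (-20) = 37
dy = 2 - (-10) = 12
d = sqrt(37² + 12²) = sqrt(1369 + 144) = sqrt(1513) = 38.90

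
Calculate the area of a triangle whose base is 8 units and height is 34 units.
Area = (1/2) * base * height
Area = (1/2) * 8 * 34
Area = 136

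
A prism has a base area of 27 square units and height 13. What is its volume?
Volume = base area * height
Volume = 27 * 13
Volume = 351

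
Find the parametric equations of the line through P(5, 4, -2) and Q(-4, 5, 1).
Direction vector d = Q - P = (-9, 1, 3)
x = 5 - 9t, y = 4 + t, z = -2 + 3t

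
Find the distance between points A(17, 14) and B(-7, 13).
Using the distance formula: d = sqrt((x₂-x₁)² + (y₂-y₁)²)
dx = (-7) - 17 = -24
dy = 13 - 14 = -1
d = sqrt((-24)² + (-1)²) = sqrt(576 + 1) = sqrt(577) = 24.02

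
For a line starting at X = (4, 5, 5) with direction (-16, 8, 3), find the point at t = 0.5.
P(0.5) = (4 + (-16)(0.5), 5 + 8(0.5), 5 + 3(0.5)) = (-4, 9, 6.5)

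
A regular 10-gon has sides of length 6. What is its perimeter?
Perimeter = number of sides * side length
Perimeter = 10 * 6
Perimeter = 60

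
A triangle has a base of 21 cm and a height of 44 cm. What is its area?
Area = (1/2) * base * height
Area = (1/2) * 21 * 44
Area = 462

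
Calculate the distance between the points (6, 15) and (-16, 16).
Using the distance formula: d = sqrt((x₂-x₁)² + (y₂-y₁)²)
dx = (-16) - 6 = -22
dy = 16 - 15 = 1
d = sqrt((-22)² + 1²) = sqrt(484 + 1) = sqrt(485) = 22.02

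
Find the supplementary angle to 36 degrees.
Supplementary angles sum to 180 degrees.
Other angle = 180 - 36
Other angle = 144 degrees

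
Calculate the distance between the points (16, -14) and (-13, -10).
Using the distance formula: d = sqrt((x₂-x₁)² + (y₂-y₁)²)
dx = (-13) - 16 = -29
dy = (-10) - (-14) = 4
d = sqrt((-29)² + 4²) = sqrt(841 + 16) = sqrt(857) = 29.27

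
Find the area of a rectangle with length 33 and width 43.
Area = length * width
Area = 33 * 43
Area = 1419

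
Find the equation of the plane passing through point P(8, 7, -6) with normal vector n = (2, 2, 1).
d = n·P = (2)(8) + (2)(7) + (1)(-6) = 24
Plane: 2x + 2y + z = 24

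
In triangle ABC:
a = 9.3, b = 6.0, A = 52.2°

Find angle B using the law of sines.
sin(B)/b = sin(A)/a
sin(B) = b·sin(A)/a = 6.0·sin(52.2°)/9.3 = 0.509777
B = arcsin(0.509777) = 30.65°  (b ≤ a, so B ≤ A and the acute solution is unique)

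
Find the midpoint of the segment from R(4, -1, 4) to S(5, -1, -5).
Midpoint = ((4+5)/2, (-1-1)/2, (4-5)/2) = (4.5, -1, -0.5)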